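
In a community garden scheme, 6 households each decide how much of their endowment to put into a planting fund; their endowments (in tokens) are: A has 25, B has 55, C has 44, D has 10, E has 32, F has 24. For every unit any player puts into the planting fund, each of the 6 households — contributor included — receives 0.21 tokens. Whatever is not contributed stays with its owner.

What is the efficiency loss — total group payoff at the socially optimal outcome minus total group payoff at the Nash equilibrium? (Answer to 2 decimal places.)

The private return per contributed unit is 0.21 < 1 for everyone, so the Nash equilibrium is zero contribution and the group total is Σ E_j = 25 + 55 + 44 + 10 + 32 + 24 = 190.
Each contributed unit returns 1.260 to the group, so the social optimum is full contribution by everyone: group total = 1.260 × 190 = 239.40.
Efficiency loss = (1.260 − 1) × 190 = 49.40.

49.40 tokens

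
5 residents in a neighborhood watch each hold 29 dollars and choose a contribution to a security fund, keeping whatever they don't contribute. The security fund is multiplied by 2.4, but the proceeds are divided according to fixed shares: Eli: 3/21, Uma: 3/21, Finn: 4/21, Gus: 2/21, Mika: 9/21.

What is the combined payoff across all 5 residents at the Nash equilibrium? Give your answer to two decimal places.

Player j's private return per contributed unit is 2.4 × (j's share). Contributing is weakly dominant for j when that share is at least 1/2.4 = 0.4167, and contributing 0 is dominant otherwise.
Only Mika (9/21) clears that bar, contributing 29; the remaining 4 contribute 0. Total contributed: 29.
The security fund pays out 2.4 × 29 = 69.60 in total (split across the unequal shares, but the aggregate is all that matters for the group sum).
The 4 free-riders keep 29 each, adding 116. Group total = 116 + 69.60 = 185.60.

185.60 dollars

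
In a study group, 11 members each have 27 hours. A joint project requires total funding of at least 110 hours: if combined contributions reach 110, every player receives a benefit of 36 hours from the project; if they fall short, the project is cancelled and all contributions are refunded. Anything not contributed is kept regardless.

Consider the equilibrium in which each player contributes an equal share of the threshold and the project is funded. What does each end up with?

Equal share of the threshold: 110/11 = 10.
At this profile no one gains by cutting their contribution: any cut drops the total below 110, the project is cancelled, contributions are refunded, and the deviator ends with 27, which is less than 27 − 10 + 36 = 53. Contributing more than 10 just wastes the excess. So contributing exactly 10 is a best response.
Each player's payoff: 27 − 10 + 36 = 53.

53 hours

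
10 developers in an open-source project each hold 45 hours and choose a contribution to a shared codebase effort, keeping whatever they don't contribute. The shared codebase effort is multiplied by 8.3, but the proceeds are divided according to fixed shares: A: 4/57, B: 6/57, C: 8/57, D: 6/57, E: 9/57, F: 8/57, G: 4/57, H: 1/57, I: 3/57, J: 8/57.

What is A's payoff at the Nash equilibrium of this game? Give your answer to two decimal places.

For player j, contributing a unit is worthwhile iff 8.3 × (j's share) ≥ 1, i.e. iff j's share is at least 0.1205.
C, E, F and J are above the threshold, contributing 45 each; the remaining 6 contribute 0. Total contributed: 180.
A keeps 45 and receives 8.3 × 180 × 4/57 = 104.84 from the shared codebase effort, for a payoff of 149.84.

149.84 hours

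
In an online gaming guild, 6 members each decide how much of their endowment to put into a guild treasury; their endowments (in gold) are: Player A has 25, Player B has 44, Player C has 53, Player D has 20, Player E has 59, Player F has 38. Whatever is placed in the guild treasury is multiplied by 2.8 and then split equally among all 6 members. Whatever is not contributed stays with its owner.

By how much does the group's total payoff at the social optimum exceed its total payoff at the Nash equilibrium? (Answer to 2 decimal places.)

The private return per contributed unit is 2.8/6 = 0.4667 < 1 for every player regardless of endowment, so the Nash equilibrium is zero contribution and the group total is Σ E_j = 25 + 44 + 53 + 20 + 59 + 38 = 239.
Each contributed unit returns 2.800 to the group, so the social optimum is full contribution by everyone: group total = 2.800 × 239 = 669.20.
Efficiency loss = (2.800 − 1) × 239 = 430.20.

430.20 gold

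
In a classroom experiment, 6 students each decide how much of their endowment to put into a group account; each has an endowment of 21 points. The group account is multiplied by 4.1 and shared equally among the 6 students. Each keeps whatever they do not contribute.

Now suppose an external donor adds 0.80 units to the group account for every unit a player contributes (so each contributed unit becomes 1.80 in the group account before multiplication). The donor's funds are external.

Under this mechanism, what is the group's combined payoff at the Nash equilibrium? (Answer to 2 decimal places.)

929.88 points

With the mechanism, a contributed unit returns 4.1 × 1.80 / 6 = 1.2300 per unit of net cost to the contributor — now above 1 — so contributing fully is weakly dominant for every player.
At the Nash equilibrium everyone contributes 21. Group total payoff = 4.1 × 1.80 × 126 = 929.88.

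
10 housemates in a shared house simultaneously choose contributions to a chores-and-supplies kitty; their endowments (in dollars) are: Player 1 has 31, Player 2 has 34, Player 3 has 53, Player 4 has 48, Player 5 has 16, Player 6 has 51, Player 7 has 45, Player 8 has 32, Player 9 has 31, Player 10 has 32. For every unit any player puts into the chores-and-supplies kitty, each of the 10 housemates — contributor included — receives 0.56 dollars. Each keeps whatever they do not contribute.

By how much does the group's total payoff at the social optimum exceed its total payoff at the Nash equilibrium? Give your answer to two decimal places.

1715.80 dollars

The private return per contributed unit is 0.56 < 1 for everyone, so the Nash equilibrium is zero contribution and the group total is Σ E_j = 31 + 34 + 53 + 48 + 16 + 51 + 45 + 32 + 31 + 32 = 373.
Each contributed unit returns 5.600 to the group, so the social optimum is full contribution by everyone: group total = 5.600 × 373 = 2088.80.
Efficiency loss = (5.600 − 1) × 373 = 1715.80.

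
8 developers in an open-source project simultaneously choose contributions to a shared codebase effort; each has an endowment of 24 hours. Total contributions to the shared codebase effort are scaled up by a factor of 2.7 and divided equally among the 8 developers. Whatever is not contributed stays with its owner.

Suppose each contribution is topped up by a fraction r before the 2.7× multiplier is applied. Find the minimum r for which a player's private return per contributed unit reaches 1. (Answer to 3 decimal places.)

1.963

With matching at rate r, one contributed unit becomes (1 + r) in the shared codebase effort and returns 2.7 × (1 + r) / 8 to the contributor.
Setting this equal to 1: 1 + r = 8/2.7 = 2.9630.
So the minimum matching rate is r = 2.9630 − 1 = 1.963.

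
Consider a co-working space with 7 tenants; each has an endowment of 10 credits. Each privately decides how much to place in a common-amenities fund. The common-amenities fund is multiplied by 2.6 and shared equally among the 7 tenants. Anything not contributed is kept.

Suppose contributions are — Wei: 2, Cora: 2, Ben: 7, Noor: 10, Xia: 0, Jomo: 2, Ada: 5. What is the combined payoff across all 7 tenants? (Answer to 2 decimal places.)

Total contributed: 2 + 2 + 7 + 10 + 0 + 2 + 5 = 28; total kept: 7 × 10 − 28 = 42.
The common-amenities fund pays out 2.6 × 28 = 72.80 in aggregate.
Group total = 42 + 72.80 = 114.80.

114.80 credits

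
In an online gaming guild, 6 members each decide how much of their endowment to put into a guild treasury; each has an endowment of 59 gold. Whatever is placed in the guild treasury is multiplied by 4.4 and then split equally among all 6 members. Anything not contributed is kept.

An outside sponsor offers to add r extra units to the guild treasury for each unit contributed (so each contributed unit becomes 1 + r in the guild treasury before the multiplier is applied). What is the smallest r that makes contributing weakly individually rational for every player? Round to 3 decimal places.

0.364

With matching at rate r, one contributed unit becomes (1 + r) in the guild treasury and returns 4.4 × (1 + r) / 6 to the contributor.
Setting this equal to 1: 1 + r = 6/4.4 = 1.3636.
So the minimum matching rate is r = 1.3636 − 1 = 0.364.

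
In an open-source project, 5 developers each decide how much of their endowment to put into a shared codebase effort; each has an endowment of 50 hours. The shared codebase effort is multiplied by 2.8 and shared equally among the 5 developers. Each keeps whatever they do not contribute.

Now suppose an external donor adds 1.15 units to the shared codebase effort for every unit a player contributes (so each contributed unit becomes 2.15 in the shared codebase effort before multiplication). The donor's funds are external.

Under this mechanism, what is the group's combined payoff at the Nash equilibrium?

The effective private return per unit is now 2.8 × 2.15 / 5 = 1.2040 > 1, so every player's dominant strategy flips to full contribution.
At the Nash equilibrium everyone contributes 50. Group total payoff = 2.8 × 2.15 × 250 = 1505.00.

1505.00 hours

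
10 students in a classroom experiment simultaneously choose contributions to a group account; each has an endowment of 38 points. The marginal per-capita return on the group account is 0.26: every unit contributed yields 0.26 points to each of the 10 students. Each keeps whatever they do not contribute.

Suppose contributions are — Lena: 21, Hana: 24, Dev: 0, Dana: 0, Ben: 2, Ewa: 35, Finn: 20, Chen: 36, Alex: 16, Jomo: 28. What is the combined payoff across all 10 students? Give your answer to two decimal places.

Total contributed: 21 + 24 + 0 + 0 + 2 + 35 + 20 + 36 + 16 + 28 = 182; total kept: 10 × 38 − 182 = 198.
The group account pays out 0.26 × 10 × 182 = 473.20 in aggregate.
Group total = 198 + 473.20 = 671.20.

671.20 points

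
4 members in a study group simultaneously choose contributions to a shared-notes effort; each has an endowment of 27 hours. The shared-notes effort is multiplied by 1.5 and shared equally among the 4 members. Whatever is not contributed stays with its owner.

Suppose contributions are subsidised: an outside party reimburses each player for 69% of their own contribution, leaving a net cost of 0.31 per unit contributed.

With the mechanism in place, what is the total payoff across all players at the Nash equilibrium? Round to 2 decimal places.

With the mechanism, a contributed unit returns (1.5/4) / 0.31 = 1.2097 per unit of net cost to the contributor — now above 1 — so contributing fully is weakly dominant for every player.
So the Nash equilibrium is full contribution by all 4; the group earns 4 × (27 × 0.69 + 1.5 × 27) = 236.52.

236.52 hours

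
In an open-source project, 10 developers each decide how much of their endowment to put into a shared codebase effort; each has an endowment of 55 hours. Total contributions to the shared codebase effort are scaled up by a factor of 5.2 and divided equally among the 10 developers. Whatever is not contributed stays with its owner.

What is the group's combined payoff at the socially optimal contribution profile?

Each contributed unit returns 5.200 to the group as a whole (0.5200 to each of 10 players), which exceeds 1, so the social optimum is full contribution: group total = 5.200 × 550 = 2860.00.

2860.00 hours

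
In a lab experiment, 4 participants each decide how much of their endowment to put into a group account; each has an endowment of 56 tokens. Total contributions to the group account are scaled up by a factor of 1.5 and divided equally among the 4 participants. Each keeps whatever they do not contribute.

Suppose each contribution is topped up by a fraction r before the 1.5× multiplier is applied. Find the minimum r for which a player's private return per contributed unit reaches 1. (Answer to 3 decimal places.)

1.667

With matching at rate r, one contributed unit becomes (1 + r) in the group account and returns 1.5 × (1 + r) / 4 to the contributor.
Setting this equal to 1: 1 + r = 4/1.5 = 2.6667.
So the minimum matching rate is r = 2.6667 − 1 = 1.667.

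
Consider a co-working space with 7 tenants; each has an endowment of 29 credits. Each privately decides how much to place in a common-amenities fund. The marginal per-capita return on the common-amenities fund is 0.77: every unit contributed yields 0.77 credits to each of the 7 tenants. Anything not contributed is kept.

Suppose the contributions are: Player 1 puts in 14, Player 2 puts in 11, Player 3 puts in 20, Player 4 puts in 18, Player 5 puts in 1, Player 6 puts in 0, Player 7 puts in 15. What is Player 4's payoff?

Total contributed: 14 + 11 + 20 + 18 + 1 + 0 + 15 = 79.
Each receives 0.77 × 79 = 60.83 from the common-amenities fund.
Player 4 keeps 29 − 18 = 11, so Player 4's payoff is 11 + 60.83 = 71.83.

71.83 credits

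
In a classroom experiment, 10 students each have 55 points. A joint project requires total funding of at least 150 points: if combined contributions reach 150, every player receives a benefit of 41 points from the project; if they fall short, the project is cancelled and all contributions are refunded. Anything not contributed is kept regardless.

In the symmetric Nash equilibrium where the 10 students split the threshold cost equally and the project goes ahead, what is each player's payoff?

Equal share of the threshold: 150/10 = 15.
At this profile no one gains by cutting their contribution: any cut drops the total below 150, the project is cancelled, contributions are refunded, and the deviator ends with 55, which is less than 55 − 15 + 41 = 81. Contributing more than 15 just wastes the excess. So contributing exactly 15 is a best response.
Each player's payoff: 55 − 15 + 41 = 81.

81 points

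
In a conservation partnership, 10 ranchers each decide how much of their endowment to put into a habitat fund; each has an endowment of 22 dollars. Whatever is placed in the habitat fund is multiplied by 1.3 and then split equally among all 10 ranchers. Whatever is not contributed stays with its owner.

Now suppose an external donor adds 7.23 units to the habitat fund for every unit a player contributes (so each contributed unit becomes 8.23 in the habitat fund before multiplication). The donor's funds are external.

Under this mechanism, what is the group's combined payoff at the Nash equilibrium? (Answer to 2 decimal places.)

2353.78 dollars

The effective private return per unit is now 1.3 × 8.23 / 10 = 1.0699 > 1, so every player's dominant strategy flips to full contribution.
At the Nash equilibrium everyone contributes 22. Group total payoff = 1.3 × 8.23 × 220 = 2353.78.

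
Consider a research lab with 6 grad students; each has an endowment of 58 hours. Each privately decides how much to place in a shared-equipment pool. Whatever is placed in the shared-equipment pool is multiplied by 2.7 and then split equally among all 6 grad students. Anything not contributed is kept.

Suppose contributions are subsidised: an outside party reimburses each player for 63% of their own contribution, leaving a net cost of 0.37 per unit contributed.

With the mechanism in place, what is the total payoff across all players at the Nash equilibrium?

1158.84 hours

With the mechanism, a contributed unit returns (2.7/6) / 0.37 = 1.2162 per unit of net cost to the contributor — now above 1 — so contributing fully is weakly dominant for every player.
So the Nash equilibrium is full contribution by all 6; the group earns 6 × (58 × 0.63 + 2.7 × 58) = 1158.84.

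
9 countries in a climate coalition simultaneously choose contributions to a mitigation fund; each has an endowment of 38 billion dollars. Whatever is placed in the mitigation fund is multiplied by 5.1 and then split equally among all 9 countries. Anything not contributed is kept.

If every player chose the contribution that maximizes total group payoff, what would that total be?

1744.20 billion dollars

Each contributed unit returns 5.100 to the group as a whole (0.5667 to each of 9 players), which exceeds 1, so the social optimum is full contribution: group total = 5.100 × 342 = 1744.20.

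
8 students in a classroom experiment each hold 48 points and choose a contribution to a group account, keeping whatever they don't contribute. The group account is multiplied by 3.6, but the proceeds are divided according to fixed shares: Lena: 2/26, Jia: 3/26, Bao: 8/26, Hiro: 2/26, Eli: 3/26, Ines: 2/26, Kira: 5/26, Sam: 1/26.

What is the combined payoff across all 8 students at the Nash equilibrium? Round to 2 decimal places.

508.80 points

A player with share s gets back 3.6·s per unit contributed, so full contribution is dominant for anyone with s > 1/3.6 = 0.2778 and zero contribution is dominant for anyone below.
Bao alone (share 8/26) is above the threshold, contributing 48; the remaining 7 contribute 0. Total contributed: 48.
The group account pays out 3.6 × 48 = 172.80 in total (split across the unequal shares, but the aggregate is all that matters for the group sum).
The 7 free-riders keep 48 each, adding 336. Group total = 336 + 172.80 = 508.80.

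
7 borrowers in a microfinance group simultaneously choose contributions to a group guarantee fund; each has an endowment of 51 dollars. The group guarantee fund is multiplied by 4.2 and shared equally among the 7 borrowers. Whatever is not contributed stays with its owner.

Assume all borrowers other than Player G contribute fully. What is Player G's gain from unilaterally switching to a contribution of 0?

20.40 dollars

Switching from a contribution of 51 to 0 lets Player G keep an extra 51 dollars, but lowers the group guarantee fund by 51, which costs Player G their own share of that drop: 4.2/7 × 51 = 30.60.
Net gain = 51 − 30.60 = 20.40. The private return per contributed unit (0.6000) is below 1, so free-riding is indeed the best response regardless of what the others do.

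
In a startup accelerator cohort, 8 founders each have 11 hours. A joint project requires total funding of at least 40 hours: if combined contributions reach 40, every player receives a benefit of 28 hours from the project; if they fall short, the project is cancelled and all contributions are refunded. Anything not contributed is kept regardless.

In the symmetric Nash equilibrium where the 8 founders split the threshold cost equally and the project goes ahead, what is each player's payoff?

Equal share of the threshold: 40/8 = 5.
At this profile no one gains by cutting their contribution: any cut drops the total below 40, the project is cancelled, contributions are refunded, and the deviator ends with 11, which is less than 11 − 5 + 28 = 34. Contributing more than 5 just wastes the excess. So contributing exactly 5 is a best response.
Each player's payoff: 11 − 5 + 28 = 34.

34 hours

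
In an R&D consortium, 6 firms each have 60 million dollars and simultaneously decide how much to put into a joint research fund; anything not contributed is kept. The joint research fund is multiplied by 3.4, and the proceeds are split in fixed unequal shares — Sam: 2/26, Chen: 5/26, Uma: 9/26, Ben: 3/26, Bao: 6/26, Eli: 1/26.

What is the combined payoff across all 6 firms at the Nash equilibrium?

Each unit j contributes comes back to j as 3.4 × (j's share), so j prefers to contribute only if that share exceeds 1/3.4 = 0.2941; otherwise keeping the unit dominates.
The only share above 0.2941 is Uma's 9/26, contributing 60; the remaining 5 contribute 0. Total contributed: 60.
The joint research fund pays out 3.4 × 60 = 204.00 in total (split across the unequal shares, but the aggregate is all that matters for the group sum).
The 5 free-riders keep 60 each, adding 300. Group total = 300 + 204.00 = 504.00.

504.00 million dollars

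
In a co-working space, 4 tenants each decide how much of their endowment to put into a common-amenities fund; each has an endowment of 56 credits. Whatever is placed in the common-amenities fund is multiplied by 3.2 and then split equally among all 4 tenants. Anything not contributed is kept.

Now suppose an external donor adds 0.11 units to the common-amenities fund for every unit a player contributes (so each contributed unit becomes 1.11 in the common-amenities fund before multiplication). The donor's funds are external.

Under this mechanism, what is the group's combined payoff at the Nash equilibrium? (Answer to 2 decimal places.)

With the mechanism, a contributed unit returns 3.2 × 1.11 / 4 = 0.8880 per unit of net cost — still below 1 — so contributing 0 remains dominant for every player.
Everyone keeps their endowment and the group total is 4 × 56 = 224.

224.00 credits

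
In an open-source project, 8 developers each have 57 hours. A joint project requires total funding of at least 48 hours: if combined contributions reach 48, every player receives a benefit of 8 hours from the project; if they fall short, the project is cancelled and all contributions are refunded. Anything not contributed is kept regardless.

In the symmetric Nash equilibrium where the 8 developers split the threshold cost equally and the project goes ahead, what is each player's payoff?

Equal share of the threshold: 48/8 = 6.
At this profile no one gains by cutting their contribution: any cut drops the total below 48, the project is cancelled, contributions are refunded, and the deviator ends with 57, which is less than 57 − 6 + 8 = 59. Contributing more than 6 just wastes the excess. So contributing exactly 6 is a best response.
Each player's payoff: 57 − 6 + 8 = 59.

59 hours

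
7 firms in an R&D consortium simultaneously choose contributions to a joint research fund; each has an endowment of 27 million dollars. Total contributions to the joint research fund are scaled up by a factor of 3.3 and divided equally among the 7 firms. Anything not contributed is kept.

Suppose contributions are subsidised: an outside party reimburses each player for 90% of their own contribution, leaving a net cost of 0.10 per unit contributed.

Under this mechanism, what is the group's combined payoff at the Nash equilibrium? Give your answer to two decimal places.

793.80 million dollars

The effective private return per unit is now (3.3/7) / 0.10 = 4.7143 > 1, so every player's dominant strategy flips to full contribution.
At the Nash equilibrium everyone contributes 27. Group total payoff = 7 × (27 × 0.90 + 3.3 × 27) = 793.80.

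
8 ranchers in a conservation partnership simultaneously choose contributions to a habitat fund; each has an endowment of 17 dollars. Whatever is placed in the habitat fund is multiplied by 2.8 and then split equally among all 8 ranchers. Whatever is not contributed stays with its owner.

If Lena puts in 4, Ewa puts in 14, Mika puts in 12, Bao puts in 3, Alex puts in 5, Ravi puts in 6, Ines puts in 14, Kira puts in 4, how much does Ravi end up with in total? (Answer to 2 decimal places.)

Total contributed: 4 + 14 + 12 + 3 + 5 + 6 + 14 + 4 = 62.
Each receives 2.8 × 62 / 8 = 21.70 from the habitat fund.
Ravi keeps 17 − 6 = 11, so Ravi's payoff is 11 + 21.70 = 32.70.

32.70 dollars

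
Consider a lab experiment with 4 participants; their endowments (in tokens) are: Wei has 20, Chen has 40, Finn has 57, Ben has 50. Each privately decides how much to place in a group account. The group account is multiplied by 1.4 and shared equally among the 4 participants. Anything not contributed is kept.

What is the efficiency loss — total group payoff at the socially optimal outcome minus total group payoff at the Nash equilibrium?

The private return per contributed unit is 1.4/4 = 0.3500 < 1 for every player regardless of endowment, so the Nash equilibrium is zero contribution and the group total is Σ E_j = 20 + 40 + 57 + 50 = 167.
Each contributed unit returns 1.400 to the group, so the social optimum is full contribution by everyone: group total = 1.400 × 167 = 233.80.
Efficiency loss = (1.400 − 1) × 167 = 66.80.

66.80 tokens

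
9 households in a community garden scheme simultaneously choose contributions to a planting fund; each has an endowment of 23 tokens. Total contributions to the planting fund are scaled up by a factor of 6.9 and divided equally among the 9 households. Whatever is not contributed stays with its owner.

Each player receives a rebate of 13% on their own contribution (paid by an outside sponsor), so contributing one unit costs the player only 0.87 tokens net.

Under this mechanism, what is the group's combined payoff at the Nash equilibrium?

With the mechanism, a contributed unit returns (6.9/9) / 0.87 = 0.8812 per unit of net cost — still below 1 — so contributing 0 remains dominant for every player.
Everyone keeps their endowment and the group total is 9 × 23 = 207.

207.00 tokens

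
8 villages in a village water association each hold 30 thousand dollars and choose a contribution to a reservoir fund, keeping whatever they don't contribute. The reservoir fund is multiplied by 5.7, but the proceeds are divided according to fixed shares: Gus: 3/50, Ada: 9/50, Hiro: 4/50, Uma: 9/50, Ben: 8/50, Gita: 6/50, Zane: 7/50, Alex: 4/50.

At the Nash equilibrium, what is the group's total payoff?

A player with share s gets back 5.7·s per unit contributed, so full contribution is dominant for anyone with s > 1/5.7 = 0.1754 and zero contribution is dominant for anyone below.
Ada and Uma are above the threshold, contributing 30 each; the remaining 6 contribute 0. Total contributed: 60.
The reservoir fund pays out 5.7 × 60 = 342.00 in total (split across the unequal shares, but the aggregate is all that matters for the group sum).
The 6 free-riders keep 30 each, adding 180. Group total = 180 + 342.00 = 522.00.

522.00 thousand dollars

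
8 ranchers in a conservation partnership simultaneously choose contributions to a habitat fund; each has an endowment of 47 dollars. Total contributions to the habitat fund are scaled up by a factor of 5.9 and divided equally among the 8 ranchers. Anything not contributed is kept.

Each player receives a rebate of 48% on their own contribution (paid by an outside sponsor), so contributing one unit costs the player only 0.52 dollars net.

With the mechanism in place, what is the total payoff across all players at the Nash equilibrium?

Under the mechanism each unit contributed yields (5.9/8) / 0.52 = 1.4183 back to its contributor per unit of net cost, which exceeds 1, making full contribution the dominant choice for everyone.
At the Nash equilibrium everyone contributes 47. Group total payoff = 8 × (47 × 0.48 + 5.9 × 47) = 2398.88.

2398.88 dollars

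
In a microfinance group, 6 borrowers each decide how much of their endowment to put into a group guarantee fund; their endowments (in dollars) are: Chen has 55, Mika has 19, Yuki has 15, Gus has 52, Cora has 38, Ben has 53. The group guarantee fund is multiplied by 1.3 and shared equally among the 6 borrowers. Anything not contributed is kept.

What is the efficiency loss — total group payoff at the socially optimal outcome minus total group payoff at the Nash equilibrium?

69.60 dollars

The private return per contributed unit is 1.3/6 = 0.2167 < 1 for every player regardless of endowment, so the Nash equilibrium is zero contribution and the group total is Σ E_j = 55 + 19 + 15 + 52 + 38 + 53 = 232.
Each contributed unit returns 1.300 to the group, so the social optimum is full contribution by everyone: group total = 1.300 × 232 = 301.60.
Efficiency loss = (1.300 − 1) × 232 = 69.60.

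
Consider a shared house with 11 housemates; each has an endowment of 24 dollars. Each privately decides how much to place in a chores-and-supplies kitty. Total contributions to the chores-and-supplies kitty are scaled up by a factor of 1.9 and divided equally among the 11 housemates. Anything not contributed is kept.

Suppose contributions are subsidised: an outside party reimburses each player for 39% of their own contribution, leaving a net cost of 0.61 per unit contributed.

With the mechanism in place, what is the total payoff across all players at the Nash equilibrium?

Even with the mechanism, each unit contributed returns only (1.9/11) / 0.61 = 0.2832 per unit of net cost, so contributing nothing is still dominant.
At the Nash equilibrium no one contributes; group total payoff = 11 × 24 = 264.

264.00 dollars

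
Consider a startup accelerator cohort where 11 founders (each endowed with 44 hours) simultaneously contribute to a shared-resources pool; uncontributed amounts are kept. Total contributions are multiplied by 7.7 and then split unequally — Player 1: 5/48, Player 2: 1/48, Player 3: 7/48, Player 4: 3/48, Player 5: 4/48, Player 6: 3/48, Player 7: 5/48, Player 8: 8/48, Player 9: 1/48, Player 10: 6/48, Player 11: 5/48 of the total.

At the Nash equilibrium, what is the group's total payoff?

For player j, contributing a unit is worthwhile iff 7.7 × (j's share) ≥ 1, i.e. iff j's share is at least 0.1299.
Player 3 and Player 8 clear that bar, contributing 44 each; the remaining 9 contribute 0. Total contributed: 88.
The shared-resources pool pays out 7.7 × 88 = 677.60 in total (split across the unequal shares, but the aggregate is all that matters for the group sum).
The 9 free-riders keep 44 each, adding 396. Group total = 396 + 677.60 = 1073.60.

1073.60 hours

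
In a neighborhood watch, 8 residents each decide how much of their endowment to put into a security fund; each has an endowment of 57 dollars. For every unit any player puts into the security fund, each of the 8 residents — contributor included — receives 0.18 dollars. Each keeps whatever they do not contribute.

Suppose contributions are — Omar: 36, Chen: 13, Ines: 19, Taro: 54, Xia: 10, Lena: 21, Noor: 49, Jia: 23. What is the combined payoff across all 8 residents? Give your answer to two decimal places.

Total contributed: 36 + 13 + 19 + 54 + 10 + 21 + 49 + 23 = 225; total kept: 8 × 57 − 225 = 231.
The security fund pays out 0.18 × 8 × 225 = 324.00 in aggregate.
Group total = 231 + 324.00 = 555.00.

555.00 dollars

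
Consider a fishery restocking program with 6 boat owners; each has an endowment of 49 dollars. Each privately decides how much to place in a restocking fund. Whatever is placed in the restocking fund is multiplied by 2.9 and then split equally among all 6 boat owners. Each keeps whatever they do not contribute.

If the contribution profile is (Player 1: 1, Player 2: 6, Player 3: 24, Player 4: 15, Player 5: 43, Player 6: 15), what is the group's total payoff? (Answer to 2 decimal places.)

491.60 dollars

Total contributed: 1 + 6 + 24 + 15 + 43 + 15 = 104; total kept: 6 × 49 − 104 = 190.
The restocking fund pays out 2.9 × 104 = 301.60 in aggregate.
Group total = 190 + 301.60 = 491.60.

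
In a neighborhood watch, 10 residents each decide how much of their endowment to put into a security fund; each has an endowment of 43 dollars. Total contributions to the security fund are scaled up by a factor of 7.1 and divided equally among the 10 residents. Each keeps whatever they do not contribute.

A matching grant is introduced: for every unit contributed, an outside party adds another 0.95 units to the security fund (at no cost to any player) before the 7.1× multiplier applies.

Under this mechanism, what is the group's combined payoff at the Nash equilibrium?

5953.35 dollars

With the mechanism, a contributed unit returns 7.1 × 1.95 / 10 = 1.3845 per unit of net cost to the contributor — now above 1 — so contributing fully is weakly dominant for every player.
At the Nash equilibrium everyone contributes 43. Group total payoff = 7.1 × 1.95 × 430 = 5953.35.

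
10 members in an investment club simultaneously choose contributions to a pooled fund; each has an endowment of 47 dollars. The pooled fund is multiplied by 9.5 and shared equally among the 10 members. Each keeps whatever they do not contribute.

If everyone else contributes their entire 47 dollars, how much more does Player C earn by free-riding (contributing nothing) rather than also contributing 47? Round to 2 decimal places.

2.35 dollars

Switching from a contribution of 47 to 0 lets Player C keep an extra 47 dollars, but lowers the pooled fund by 47, which costs Player C their own share of that drop: 9.5/10 × 47 = 44.65.
Net gain = 47 − 44.65 = 2.35. The private return per contributed unit (0.9500) is below 1, so free-riding is indeed the best response regardless of what the others do.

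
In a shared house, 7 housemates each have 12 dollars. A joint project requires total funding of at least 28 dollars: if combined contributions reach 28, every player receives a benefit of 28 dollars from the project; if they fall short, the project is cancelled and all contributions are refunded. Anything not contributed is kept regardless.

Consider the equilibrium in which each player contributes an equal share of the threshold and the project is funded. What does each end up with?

36 dollars

Equal share of the threshold: 28/7 = 4.
At this profile no one gains by cutting their contribution: any cut drops the total below 28, the project is cancelled, contributions are refunded, and the deviator ends with 12, which is less than 12 − 4 + 28 = 36. Contributing more than 4 just wastes the excess. So contributing exactly 4 is a best response.
Each player's payoff: 12 − 4 + 28 = 36.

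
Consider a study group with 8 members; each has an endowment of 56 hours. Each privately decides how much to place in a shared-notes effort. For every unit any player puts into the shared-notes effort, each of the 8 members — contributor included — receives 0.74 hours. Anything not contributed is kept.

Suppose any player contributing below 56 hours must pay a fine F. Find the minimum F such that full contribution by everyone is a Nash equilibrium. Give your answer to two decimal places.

Given the others contribute fully, the best deviation is to contribute 0 (any partial contribution still incurs the fine and gives up units whose private return 0.74 is below 1).
Deviating from 56 to 0 saves 56 hours but forfeits the deviator's share of the drop in the shared-notes effort: 0.74 × 56 = 41.44.
So the deviation gain is 56 − 41.44 = 14.56, and the fine must be at least 14.56 hours to wipe it out.

14.56 hours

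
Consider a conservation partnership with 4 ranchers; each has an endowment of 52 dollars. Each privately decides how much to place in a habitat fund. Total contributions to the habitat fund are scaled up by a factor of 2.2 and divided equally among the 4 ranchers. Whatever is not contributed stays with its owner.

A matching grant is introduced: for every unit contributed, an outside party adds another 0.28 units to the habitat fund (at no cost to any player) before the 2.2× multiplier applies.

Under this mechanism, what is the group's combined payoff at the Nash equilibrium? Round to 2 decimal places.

With the mechanism, a contributed unit returns 2.2 × 1.28 / 4 = 0.7040 per unit of net cost — still below 1 — so contributing 0 remains dominant for every player.
At the Nash equilibrium no one contributes; group total payoff = 4 × 52 = 208.

208.00 dollars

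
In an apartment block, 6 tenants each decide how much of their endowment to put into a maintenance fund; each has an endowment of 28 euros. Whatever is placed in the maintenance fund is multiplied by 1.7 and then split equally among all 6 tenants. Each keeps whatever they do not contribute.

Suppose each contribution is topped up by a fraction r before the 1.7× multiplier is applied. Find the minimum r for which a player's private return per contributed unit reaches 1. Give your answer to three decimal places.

2.529

With matching at rate r, one contributed unit becomes (1 + r) in the maintenance fund and returns 1.7 × (1 + r) / 6 to the contributor.
Setting this equal to 1: 1 + r = 6/1.7 = 3.5294.
So the minimum matching rate is r = 3.5294 − 1 = 2.529.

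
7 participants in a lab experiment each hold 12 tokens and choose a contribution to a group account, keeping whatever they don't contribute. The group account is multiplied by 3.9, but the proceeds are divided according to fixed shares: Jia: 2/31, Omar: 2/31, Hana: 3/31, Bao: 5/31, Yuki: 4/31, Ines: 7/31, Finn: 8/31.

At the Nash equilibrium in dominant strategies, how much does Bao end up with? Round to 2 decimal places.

A player with share s gets back 3.9·s per unit contributed, so full contribution is dominant for anyone with s > 1/3.9 = 0.2564 and zero contribution is dominant for anyone below.
The only share above 0.2564 is Finn's 8/31, contributing 12; the remaining 6 contribute 0. Total contributed: 12.
Bao keeps 12 and receives 3.9 × 12 × 5/31 = 7.55 from the group account, for a payoff of 19.55.

19.55 tokens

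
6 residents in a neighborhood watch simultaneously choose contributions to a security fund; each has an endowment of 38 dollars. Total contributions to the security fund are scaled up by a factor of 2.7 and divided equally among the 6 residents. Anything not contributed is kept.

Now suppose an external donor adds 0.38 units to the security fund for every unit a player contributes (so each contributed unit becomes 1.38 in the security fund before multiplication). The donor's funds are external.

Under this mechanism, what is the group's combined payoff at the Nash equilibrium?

228.00 dollars

Even with the mechanism, each unit contributed returns only 2.7 × 1.38 / 6 = 0.6210 per unit of net cost, so contributing nothing is still dominant.
Everyone keeps their endowment and the group total is 6 × 38 = 228.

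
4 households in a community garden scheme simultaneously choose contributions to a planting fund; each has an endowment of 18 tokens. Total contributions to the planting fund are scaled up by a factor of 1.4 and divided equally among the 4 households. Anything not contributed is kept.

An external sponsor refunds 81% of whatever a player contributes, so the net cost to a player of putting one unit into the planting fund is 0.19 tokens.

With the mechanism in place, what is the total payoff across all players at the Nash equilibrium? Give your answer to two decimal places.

159.12 tokens

Under the mechanism each unit contributed yields (1.4/4) / 0.19 = 1.8421 back to its contributor per unit of net cost, which exceeds 1, making full contribution the dominant choice for everyone.
So the Nash equilibrium is full contribution by all 4; the group earns 4 × (18 × 0.81 + 1.4 × 18) = 159.12.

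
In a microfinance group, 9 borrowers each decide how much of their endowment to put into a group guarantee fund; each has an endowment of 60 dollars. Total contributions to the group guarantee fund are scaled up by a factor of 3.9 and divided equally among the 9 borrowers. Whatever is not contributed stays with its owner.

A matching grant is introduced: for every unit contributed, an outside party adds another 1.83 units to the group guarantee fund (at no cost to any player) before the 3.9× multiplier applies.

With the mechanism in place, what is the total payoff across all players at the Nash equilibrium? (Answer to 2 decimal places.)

Under the mechanism each unit contributed yields 3.9 × 2.83 / 9 = 1.2263 back to its contributor per unit of net cost, which exceeds 1, making full contribution the dominant choice for everyone.
So the Nash equilibrium is full contribution by all 9; the group earns 3.9 × 2.83 × 540 = 5959.98.

5959.98 dollars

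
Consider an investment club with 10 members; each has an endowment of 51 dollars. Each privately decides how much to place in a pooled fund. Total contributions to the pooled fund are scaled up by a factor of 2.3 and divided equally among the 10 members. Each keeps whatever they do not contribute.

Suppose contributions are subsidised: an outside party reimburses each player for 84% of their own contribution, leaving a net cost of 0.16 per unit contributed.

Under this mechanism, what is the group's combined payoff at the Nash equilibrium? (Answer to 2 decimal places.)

1601.40 dollars

The effective private return per unit is now (2.3/10) / 0.16 = 1.4375 > 1, so every player's dominant strategy flips to full contribution.
At the Nash equilibrium everyone contributes 51. Group total payoff = 10 × (51 × 0.84 + 2.3 × 51) = 1601.40.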